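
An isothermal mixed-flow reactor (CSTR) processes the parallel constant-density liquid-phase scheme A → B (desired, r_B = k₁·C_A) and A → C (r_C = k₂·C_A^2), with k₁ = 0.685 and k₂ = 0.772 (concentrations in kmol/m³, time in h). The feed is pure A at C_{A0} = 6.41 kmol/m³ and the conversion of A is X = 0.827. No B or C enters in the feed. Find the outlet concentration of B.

2.36 kmol/m³

Exit C_A = C_{A0}(1−X) = 6.41×0.173 = 1.109 kmol/m³.
Rates in a CSTR are evaluated at the outlet concentration: r_B = 0.685×1.109 = 0.7596, r_C = 0.772×1.109^2 = 0.9493.
Fraction of consumed A going to B: r_B/(r_B+r_C) = 0.4445.
C_B = 0.4445·C_{A0}·X = 0.4445×6.41×0.827 = 2.36 kmol/m³.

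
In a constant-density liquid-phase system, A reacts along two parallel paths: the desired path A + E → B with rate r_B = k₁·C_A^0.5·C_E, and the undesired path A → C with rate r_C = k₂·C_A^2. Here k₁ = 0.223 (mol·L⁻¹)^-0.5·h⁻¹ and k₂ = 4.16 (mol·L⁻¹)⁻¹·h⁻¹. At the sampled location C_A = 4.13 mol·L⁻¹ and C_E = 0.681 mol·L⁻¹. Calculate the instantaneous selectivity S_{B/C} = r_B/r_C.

0.00435

S_{B/C} = r_B/r_C = (k₁·C_A^0.5·C_E)/(k₂·C_A^2) = (k₁/k₂)·C_A^-1.5·C_E.
= (0.223×4.130^0.5×0.6810) / (4.16×4.130^2) = 0.3086/70.96 = 0.00435.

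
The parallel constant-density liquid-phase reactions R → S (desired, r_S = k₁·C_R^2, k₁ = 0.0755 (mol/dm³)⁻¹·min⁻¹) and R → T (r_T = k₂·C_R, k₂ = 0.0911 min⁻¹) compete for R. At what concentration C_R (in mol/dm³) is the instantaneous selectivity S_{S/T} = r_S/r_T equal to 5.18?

6.25 mol/dm³

S_{S/T} = (k₁/k₂)·C_R ⇒ C_R = S·k₂/k₁.
= 5.18×0.0911/0.0755 = 6.25 mol/dm³.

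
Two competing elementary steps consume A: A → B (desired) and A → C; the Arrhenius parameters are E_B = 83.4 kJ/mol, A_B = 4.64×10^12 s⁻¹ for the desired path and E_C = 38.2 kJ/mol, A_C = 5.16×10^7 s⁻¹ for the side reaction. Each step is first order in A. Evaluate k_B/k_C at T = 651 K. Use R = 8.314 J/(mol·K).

21.2

With equal orders, S_{B/C} = k_B/k_C = (A_B/A_C)·exp[(E_C−E_B)/(RT)].
(E_C−E_B)/(RT) = (38.2−83.4)×10³/(8.314×651) = -45200/5412 = -8.351.
k_B/k_C = (4.64×10^12/5.16×10^7)·exp(-8.351) = 89922 × 2.361×10^-4 = 21.2.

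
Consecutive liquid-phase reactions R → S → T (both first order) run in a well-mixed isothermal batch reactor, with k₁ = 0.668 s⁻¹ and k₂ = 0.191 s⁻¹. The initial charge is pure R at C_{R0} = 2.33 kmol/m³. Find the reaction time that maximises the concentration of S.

2.62 s

Setting dC_S/dt = 0 gives t_opt = ln(k₂/k₁)/(k₂−k₁).
= ln(0.191/0.668)/(0.191−0.668) = ln(0.2859)/-0.4770 = -1.252/-0.4770 = 2.62 s.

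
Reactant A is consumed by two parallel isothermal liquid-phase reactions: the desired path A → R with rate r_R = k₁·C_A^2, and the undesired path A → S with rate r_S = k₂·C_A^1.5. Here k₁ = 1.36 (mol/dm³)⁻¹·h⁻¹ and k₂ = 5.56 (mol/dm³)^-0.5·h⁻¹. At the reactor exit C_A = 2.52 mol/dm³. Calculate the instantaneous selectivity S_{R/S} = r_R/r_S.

S_{R/S} = r_R/r_S = (k₁·C_A^2)/(k₂·C_A^1.5) = (k₁/k₂)·C_A^0.5.
= (1.36×2.520^2) / (5.56×2.520^1.5) = 8.637/22.24 = 0.388.
Since the desired path is higher order in A, keeping C_A high (PFR or concentrated feed) favours R.

0.388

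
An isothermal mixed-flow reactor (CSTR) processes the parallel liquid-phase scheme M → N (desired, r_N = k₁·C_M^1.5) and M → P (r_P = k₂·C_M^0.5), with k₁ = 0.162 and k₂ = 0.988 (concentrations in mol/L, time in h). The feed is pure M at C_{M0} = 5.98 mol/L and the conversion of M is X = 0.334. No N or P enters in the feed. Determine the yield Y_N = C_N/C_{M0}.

0.132

Exit C_M = C_{M0}(1−X) = 5.98×0.666 = 3.983 mol/L.
In a CSTR the entire volume is at exit conditions, so r_N = 0.162×3.983^1.5 = 1.288 and r_P = 0.988×3.983^0.5 = 1.972.
Fraction of consumed M going to N: r_N/(r_N+r_P) = 0.3951.
C_N = 0.3951·C_{M0}·X = 0.3951×5.98×0.334 = 0.789 mol/L; Y_N = C_N/C_{M0} = 0.132.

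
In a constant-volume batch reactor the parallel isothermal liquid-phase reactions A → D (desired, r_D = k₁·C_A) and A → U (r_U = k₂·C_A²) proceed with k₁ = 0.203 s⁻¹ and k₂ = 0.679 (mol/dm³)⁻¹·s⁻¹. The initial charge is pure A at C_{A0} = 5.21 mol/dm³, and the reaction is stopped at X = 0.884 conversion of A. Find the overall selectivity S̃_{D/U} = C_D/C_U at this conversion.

C_A = C_{A0}(1−X) = 0.6044 mol/dm³.
Along a PFR/batch, dC_D/dC_A = −r_D/(r_D+r_U) = −k₁/(k₁+k₂·C_A).
Integrating from C_{A0} to C_A: C_D = (0.203/0.679)·ln[(0.203+0.679·5.21)/(0.203+0.679·0.604)] = 0.2990·ln(3.741/0.6134) = 0.5405 mol/dm³.
C_U = (C_{A0}−C_A)−C_D = 4.065 mol/dm³; S̃_{D/U} = 0.5405/4.065 = 0.133.

0.133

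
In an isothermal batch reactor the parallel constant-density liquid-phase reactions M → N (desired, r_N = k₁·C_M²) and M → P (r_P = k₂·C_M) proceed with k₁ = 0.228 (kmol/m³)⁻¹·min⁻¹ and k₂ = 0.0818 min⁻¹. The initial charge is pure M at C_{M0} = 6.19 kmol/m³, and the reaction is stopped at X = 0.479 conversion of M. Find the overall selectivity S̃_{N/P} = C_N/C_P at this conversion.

C_M = C_{M0}(1−X) = 3.225 kmol/m³.
Along a PFR/batch, dC_P/dC_M = −r_P/(r_N+r_P) = −k₂/(k₂+k₁·C_M).
Integrating from C_{M0} to C_M: C_P = (0.0818/0.228)·ln[(0.0818+0.228·6.19)/(0.0818+0.228·3.22)] = 0.3588·ln(1.493/0.8171) = 0.2163 kmol/m³.
Then C_N = (C_{M0}−C_M) − C_P = 2.965 − 0.2163 = 2.749 kmol/m³.
S̃_{N/P} = C_N/C_P = 2.749/0.2163 = 12.7.

12.7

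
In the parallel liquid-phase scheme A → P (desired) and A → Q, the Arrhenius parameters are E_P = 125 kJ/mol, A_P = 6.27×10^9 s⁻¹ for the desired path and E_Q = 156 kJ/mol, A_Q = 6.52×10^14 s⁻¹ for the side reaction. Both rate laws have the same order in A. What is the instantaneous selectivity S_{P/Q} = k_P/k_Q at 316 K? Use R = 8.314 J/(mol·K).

1.28

Since both paths have the same order in A, the concentration cancels and S_{P/Q} = k_P/k_Q = (A_P/A_Q)·exp[(E_Q−E_P)/(RT)].
(E_Q−E_P)/(RT) = (156−125)×10³/(8.314×316) = 31000/2627 = 11.80.
k_P/k_Q = (6.27×10^9/6.52×10^14)·exp(11.80) = 9.617×10^-6 × 1.332×10^5 = 1.28.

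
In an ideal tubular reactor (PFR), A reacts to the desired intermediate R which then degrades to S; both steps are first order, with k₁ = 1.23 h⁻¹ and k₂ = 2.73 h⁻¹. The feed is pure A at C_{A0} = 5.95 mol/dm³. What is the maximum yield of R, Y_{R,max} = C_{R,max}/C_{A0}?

At the optimum, C_{R,max}/C_{A0} = (k₁/k₂)^[k₂/(k₂−k₁)].
= (1.23/2.73)^(2.73/(2.73−1.23)) = (0.4505)^(1.820) = 0.2343.

0.234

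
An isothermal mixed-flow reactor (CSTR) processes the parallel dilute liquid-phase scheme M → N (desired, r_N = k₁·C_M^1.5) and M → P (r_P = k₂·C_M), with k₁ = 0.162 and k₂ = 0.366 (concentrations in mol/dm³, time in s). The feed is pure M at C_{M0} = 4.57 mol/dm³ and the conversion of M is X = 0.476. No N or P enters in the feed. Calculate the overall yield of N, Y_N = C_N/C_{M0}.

0.193

Exit C_M = C_{M0}(1−X) = 4.57×0.524 = 2.395 mol/dm³.
In a CSTR the entire volume is at exit conditions, so r_N = 0.162×2.395^1.5 = 0.6003 and r_P = 0.366×2.395 = 0.8765.
Fraction of consumed M going to N: r_N/(r_N+r_P) = 0.4065.
C_N = 0.4065·C_{M0}·X = 0.4065×4.57×0.476 = 0.884 mol/dm³; Y_N = C_N/C_{M0} = 0.193.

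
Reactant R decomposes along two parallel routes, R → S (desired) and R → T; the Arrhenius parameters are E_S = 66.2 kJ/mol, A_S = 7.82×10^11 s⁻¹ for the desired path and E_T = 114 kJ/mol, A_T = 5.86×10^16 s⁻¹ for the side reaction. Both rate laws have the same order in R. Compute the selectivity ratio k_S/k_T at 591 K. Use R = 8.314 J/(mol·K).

0.224

k_S/k_T = (A_S/A_T)·exp[−(E_S−E_T)/(RT)] = (A_S/A_T)·exp[(E_T−E_S)/(RT)].
(E_T−E_S)/(RT) = (114−66.2)×10³/(8.314×591) = 47800/4914 = 9.728.
k_S/k_T = (7.82×10^11/5.86×10^16)·exp(9.728) = 1.334×10^-5 × 16784 = 0.224.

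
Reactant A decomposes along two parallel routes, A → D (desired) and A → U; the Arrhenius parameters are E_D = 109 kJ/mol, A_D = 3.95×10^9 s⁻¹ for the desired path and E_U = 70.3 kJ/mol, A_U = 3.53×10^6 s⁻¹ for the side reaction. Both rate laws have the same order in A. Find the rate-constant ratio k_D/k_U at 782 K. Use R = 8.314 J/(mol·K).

k_D/k_U = (A_D/A_U)·exp[−(E_D−E_U)/(RT)] = (A_D/A_U)·exp[(E_U−E_D)/(RT)].
(E_U−E_D)/(RT) = (70.3−109)×10³/(8.314×782) = -38700/6502 = -5.952.
k_D/k_U = (3.95×10^9/3.53×10^6)·exp(-5.952) = 1119 × 0.002600 = 2.91.
Since E_D > E_U, raising the temperature improves selectivity toward D.

2.91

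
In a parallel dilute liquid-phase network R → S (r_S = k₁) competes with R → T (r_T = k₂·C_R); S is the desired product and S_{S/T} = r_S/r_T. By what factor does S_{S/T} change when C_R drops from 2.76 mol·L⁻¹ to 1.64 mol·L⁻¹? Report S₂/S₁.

S_{S/T} = (k₁/k₂)·C_R⁻¹, so S₂/S₁ = (C_{R,2}/C_{R,1})⁻¹.
= 2.76/1.64 = 1.68.
Selectivity toward S rises as C_R falls — low-concentration operation is favoured.

1.68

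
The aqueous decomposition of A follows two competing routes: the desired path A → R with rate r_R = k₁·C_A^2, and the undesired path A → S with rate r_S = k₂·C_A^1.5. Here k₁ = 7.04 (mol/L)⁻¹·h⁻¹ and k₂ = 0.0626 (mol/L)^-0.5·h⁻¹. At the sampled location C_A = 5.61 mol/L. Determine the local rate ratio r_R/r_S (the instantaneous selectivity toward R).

S_{R/S} = r_R/r_S = (k₁·C_A^2)/(k₂·C_A^1.5) = (k₁/k₂)·C_A^0.5.
= (7.04×5.610^2) / (0.0626×5.610^1.5) = 221.6/0.8318 = 266.
Since the desired path is higher order in A, keeping C_A high (PFR or concentrated feed) favours R.

266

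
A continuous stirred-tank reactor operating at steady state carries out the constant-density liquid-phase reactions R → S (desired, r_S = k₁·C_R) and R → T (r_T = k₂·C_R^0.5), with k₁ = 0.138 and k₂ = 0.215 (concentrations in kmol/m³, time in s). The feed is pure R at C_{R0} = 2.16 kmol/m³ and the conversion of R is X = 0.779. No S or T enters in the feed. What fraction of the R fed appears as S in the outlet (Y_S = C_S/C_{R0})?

Exit C_R = C_{R0}(1−X) = 2.16×0.221 = 0.4774 kmol/m³.
A CSTR operates uniformly at the exit composition, giving r_S = 0.06588 and r_T = 0.1485 (each k·C_R^n at C_R = 0.4774).
Fraction of consumed R going to S: r_S/(r_S+r_T) = 0.3072.
C_S = 0.3072·C_{R0}·X = 0.3072×2.16×0.779 = 0.517 kmol/m³; Y_S = C_S/C_{R0} = 0.239.

0.239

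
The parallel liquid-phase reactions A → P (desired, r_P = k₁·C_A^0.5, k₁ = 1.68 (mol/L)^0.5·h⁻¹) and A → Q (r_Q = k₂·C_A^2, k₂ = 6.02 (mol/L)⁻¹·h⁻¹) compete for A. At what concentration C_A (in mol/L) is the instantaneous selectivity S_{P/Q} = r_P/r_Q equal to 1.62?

S_{P/Q} = (k₁/k₂)·C_A^-1.5 ⇒ C_A = (S·k₂/k₁)^(1/(-1.5)).
= (1.62×6.02/1.68)^(-0.6667) = (5.805)^(-0.6667) = 0.310 mol/L.

0.310 mol/L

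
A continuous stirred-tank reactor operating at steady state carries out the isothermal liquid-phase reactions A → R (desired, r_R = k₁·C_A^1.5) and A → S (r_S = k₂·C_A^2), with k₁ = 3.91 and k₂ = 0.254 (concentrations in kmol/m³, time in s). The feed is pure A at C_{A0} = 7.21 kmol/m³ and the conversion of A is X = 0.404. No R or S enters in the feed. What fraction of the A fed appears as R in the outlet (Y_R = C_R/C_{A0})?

Exit C_A = C_{A0}(1−X) = 7.21×0.596 = 4.297 kmol/m³.
In a CSTR the entire volume is at exit conditions, so r_R = 3.91×4.297^1.5 = 34.83 and r_S = 0.254×4.297^2 = 4.690.
Fraction of consumed A going to R: r_R/(r_R+r_S) = 0.8813.
C_R = 0.8813·C_{A0}·X = 0.8813×7.21×0.404 = 2.57 kmol/m³; Y_R = C_R/C_{A0} = 0.356.

0.356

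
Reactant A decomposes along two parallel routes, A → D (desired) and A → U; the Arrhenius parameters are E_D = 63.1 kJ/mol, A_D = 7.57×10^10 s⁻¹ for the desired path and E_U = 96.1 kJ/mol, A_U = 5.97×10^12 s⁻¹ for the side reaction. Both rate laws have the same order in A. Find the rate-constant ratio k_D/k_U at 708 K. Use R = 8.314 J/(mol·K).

k_D/k_U = (A_D/A_U)·exp[−(E_D−E_U)/(RT)] = (A_D/A_U)·exp[(E_U−E_D)/(RT)].
(E_U−E_D)/(RT) = (96.1−63.1)×10³/(8.314×708) = 33000/5886 = 5.606.
k_D/k_U = (7.57×10^10/5.97×10^12)·exp(5.606) = 0.01268 × 272.1 = 3.45.
Since E_D < E_U, lowering the temperature improves selectivity toward D.

3.45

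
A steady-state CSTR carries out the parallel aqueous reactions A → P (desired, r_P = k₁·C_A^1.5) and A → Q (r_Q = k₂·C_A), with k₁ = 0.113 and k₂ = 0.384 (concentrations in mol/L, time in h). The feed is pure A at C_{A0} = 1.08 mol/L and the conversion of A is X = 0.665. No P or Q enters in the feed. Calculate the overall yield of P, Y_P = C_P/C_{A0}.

0.100

Exit C_A = C_{A0}(1−X) = 1.08×0.335 = 0.3618 mol/L.
Rates in a CSTR are evaluated at the outlet concentration: r_P = 0.113×0.3618^1.5 = 0.02459, r_Q = 0.384×0.3618 = 0.1389.
Fraction of consumed A going to P: r_P/(r_P+r_Q) = 0.1504.
C_P = 0.1504·C_{A0}·X = 0.1504×1.08×0.665 = 0.108 mol/L; Y_P = C_P/C_{A0} = 0.100.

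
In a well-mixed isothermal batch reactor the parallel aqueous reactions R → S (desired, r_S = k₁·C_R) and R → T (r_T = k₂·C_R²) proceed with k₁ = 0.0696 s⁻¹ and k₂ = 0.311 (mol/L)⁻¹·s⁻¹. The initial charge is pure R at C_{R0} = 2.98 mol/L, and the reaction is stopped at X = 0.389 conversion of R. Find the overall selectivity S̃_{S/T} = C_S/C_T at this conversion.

0.0949

C_R = C_{R0}(1−X) = 1.821 mol/L.
Along a PFR/batch, dC_S/dC_R = −r_S/(r_S+r_T) = −k₁/(k₁+k₂·C_R).
Integrating from C_{R0} to C_R: C_S = (0.0696/0.311)·ln[(0.0696+0.311·2.98)/(0.0696+0.311·1.82)] = 0.2238·ln(0.9964/0.6359) = 0.1005 mol/L.
C_T = (C_{R0}−C_R)−C_S = 1.059 mol/L; S̃_{S/T} = 0.1005/1.059 = 0.0949.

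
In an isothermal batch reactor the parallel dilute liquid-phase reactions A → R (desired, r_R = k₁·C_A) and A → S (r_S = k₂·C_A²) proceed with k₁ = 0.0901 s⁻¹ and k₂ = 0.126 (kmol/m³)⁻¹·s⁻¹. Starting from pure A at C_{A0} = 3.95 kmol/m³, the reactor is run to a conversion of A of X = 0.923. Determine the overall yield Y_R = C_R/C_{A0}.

0.275

C_A = C_{A0}(1−X) = 0.3041 kmol/m³.
Along a PFR/batch, dC_R/dC_A = −r_R/(r_R+r_S) = −k₁/(k₁+k₂·C_A).
Integrating from C_{A0} to C_A: C_R = (0.0901/0.126)·ln[(0.0901+0.126·3.95)/(0.0901+0.126·0.304)] = 0.7151·ln(0.5878/0.1284) = 1.088 kmol/m³.
Y_R = C_R/C_{A0} = 1.088/3.95 = 0.275.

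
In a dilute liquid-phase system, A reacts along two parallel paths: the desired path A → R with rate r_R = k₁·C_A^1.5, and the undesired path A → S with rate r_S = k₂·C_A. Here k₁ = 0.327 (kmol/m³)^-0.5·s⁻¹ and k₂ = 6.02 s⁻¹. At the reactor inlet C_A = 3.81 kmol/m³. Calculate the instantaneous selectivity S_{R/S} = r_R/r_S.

0.106

S_{R/S} = r_R/r_S = (k₁·C_A^1.5)/(k₂·C_A) = (k₁/k₂)·C_A^0.5.
= (0.327×3.810^1.5) / (6.02×3.810) = 2.432/22.94 = 0.106.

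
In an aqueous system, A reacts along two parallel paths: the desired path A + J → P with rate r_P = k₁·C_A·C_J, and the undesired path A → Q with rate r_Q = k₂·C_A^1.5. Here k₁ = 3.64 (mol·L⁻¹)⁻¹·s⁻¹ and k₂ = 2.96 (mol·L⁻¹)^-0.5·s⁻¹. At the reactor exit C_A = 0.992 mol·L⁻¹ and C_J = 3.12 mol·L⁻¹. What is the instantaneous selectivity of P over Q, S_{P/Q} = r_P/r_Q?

3.85

S_{P/Q} = r_P/r_Q = (k₁·C_A·C_J)/(k₂·C_A^1.5) = (k₁/k₂)·C_A^-0.5·C_J.
= (3.64×0.9920×3.120) / (2.96×0.9920^1.5) = 11.27/2.925 = 3.85.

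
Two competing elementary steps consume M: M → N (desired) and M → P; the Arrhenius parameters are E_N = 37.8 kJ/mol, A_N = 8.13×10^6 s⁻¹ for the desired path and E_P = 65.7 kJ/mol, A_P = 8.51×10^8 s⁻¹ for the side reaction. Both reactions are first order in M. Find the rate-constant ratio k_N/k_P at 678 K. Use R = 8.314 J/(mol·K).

1.35

Since both paths have the same order in M, the concentration cancels and S_{N/P} = k_N/k_P = (A_N/A_P)·exp[(E_P−E_N)/(RT)].
(E_P−E_N)/(RT) = (65.7−37.8)×10³/(8.314×678) = 27900/5637 = 4.950.
k_N/k_P = (8.13×10^6/8.51×10^8)·exp(4.950) = 0.009553 × 141.1 = 1.35.
Since E_N < E_P, lowering the temperature improves selectivity toward N.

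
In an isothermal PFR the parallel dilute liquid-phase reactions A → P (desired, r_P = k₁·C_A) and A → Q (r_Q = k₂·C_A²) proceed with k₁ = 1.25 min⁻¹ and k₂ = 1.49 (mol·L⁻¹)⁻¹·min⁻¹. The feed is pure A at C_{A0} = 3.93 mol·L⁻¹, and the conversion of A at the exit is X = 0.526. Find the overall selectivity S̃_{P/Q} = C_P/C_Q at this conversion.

0.300

C_A = C_{A0}(1−X) = 1.863 mol·L⁻¹.
Along a PFR/batch, dC_P/dC_A = −r_P/(r_P+r_Q) = −k₁/(k₁+k₂·C_A).
Integrating from C_{A0} to C_A: C_P = (1.25/1.49)·ln[(1.25+1.49·3.93)/(1.25+1.49·1.86)] = 0.8389·ln(7.106/4.026) = 0.4767 mol·L⁻¹.
C_Q = (C_{A0}−C_A)−C_P = 1.590 mol·L⁻¹; S̃_{P/Q} = 0.4767/1.590 = 0.300.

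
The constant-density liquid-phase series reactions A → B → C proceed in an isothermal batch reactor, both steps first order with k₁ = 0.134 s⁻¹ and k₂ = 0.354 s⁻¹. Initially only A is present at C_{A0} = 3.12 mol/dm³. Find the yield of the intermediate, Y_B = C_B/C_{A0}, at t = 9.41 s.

For first-order series with pure A initially, C_B(t) = k₁C_{A0}/(k₂−k₁)·(e^(−k₁t) − e^(−k₂t)).
e^(−k₁t) = e^(−0.134×9.41) = e^(−1.261) = 0.2834; e^(−k₂t) = e^(−3.331) = 0.03575.
C_B = 0.134×3.12/(0.354−0.134) × (0.2834−0.03575) = 1.900×0.2476 = 0.4706 mol/dm³.
Y_B = C_B/C_{A0} = 0.4706/3.12 = 0.151.

0.151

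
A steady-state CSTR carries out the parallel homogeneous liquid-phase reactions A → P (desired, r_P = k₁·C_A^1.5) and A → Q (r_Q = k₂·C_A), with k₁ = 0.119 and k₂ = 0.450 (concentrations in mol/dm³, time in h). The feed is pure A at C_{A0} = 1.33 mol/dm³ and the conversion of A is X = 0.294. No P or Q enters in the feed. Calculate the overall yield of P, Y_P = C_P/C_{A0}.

Exit C_A = C_{A0}(1−X) = 1.33×0.706 = 0.9390 mol/dm³.
Rates in a CSTR are evaluated at the outlet concentration: r_P = 0.119×0.9390^1.5 = 0.1083, r_Q = 0.450×0.9390 = 0.4225.
Fraction of consumed A going to P: r_P/(r_P+r_Q) = 0.2040.
C_P = 0.2040·C_{A0}·X = 0.2040×1.33×0.294 = 0.0798 mol/dm³; Y_P = C_P/C_{A0} = 0.0600.

0.0600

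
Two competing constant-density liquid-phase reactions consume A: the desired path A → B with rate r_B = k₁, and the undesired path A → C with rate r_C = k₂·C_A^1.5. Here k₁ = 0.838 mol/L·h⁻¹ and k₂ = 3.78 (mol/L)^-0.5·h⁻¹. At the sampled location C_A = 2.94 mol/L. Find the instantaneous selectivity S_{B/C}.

S_{B/C} = r_B/r_C = (k₁)/(k₂·C_A^1.5) = (k₁/k₂)·C_A^-1.5.
= (0.838) / (3.78×2.940^1.5) = 0.8380/19.06 = 0.0440.
The undesired path is higher order in A, so low C_A (CSTR or dilute feed) favours B.

0.0440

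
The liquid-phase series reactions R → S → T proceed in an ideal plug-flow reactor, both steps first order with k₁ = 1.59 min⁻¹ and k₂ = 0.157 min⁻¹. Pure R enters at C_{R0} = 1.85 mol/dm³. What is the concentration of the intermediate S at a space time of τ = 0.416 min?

The intermediate concentration in a first-order A→B→C sequence is C_S = k₁C_{R0}(e^(−k₁τ) − e^(−k₂τ))/(k₂−k₁).
e^(−k₁τ) = e^(−1.59×0.416) = e^(−0.6614) = 0.5161; e^(−k₂τ) = e^(−0.06531) = 0.9368.
C_S = 1.59×1.85/(0.157−1.59) × (0.5161−0.9368) = (-2.053)×(-0.4207) = 0.8635 mol/dm³.

0.863 mol/dm³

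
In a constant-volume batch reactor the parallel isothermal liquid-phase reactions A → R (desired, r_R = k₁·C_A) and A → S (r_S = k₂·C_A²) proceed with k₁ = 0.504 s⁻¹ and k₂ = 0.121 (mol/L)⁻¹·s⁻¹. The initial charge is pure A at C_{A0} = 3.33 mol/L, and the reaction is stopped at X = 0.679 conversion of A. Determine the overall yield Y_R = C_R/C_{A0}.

0.449

C_A = C_{A0}(1−X) = 1.069 mol/L.
Along a PFR/batch, dC_R/dC_A = −r_R/(r_R+r_S) = −k₁/(k₁+k₂·C_A).
Integrating from C_{A0} to C_A: C_R = (0.504/0.121)·ln[(0.504+0.121·3.33)/(0.504+0.121·1.07)] = 4.165·ln(0.9069/0.6333) = 1.496 mol/L.
Y_R = C_R/C_{A0} = 1.496/3.33 = 0.449.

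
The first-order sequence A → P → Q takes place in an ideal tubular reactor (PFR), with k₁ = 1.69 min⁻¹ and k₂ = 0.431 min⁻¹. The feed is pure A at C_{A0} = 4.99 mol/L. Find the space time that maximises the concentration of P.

The intermediate peaks when r₁ = r₂, i.e. k₁e^(−k₁τ) = k₂e^(−k₂τ), giving τ_opt = ln(k₂/k₁)/(k₂−k₁).
= ln(0.431/1.69)/(0.431−1.69) = ln(0.2550)/-1.259 = -1.366/-1.259 = 1.09 min.

1.09 min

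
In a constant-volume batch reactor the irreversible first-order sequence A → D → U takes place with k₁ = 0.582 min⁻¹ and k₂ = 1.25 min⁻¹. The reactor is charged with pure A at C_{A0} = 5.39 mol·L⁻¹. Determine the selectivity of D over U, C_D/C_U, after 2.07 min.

0.388

The intermediate concentration in a first-order A→B→C sequence is C_D = k₁C_{A0}(e^(−k₁t) − e^(−k₂t))/(k₂−k₁).
e^(−k₁t) = e^(−0.582×2.07) = e^(−1.205) = 0.2998; e^(−k₂t) = e^(−2.587) = 0.07521.
C_D = 0.582×5.39/(1.25−0.582) × (0.2998−0.07521) = 4.696×0.2246 = 1.055 mol·L⁻¹.
C_A = C_{A0}e^(−k₁t) = 1.616 mol·L⁻¹, so C_U = C_{A0}−C_A−C_D = 2.720 mol·L⁻¹; C_D/C_U = 0.388.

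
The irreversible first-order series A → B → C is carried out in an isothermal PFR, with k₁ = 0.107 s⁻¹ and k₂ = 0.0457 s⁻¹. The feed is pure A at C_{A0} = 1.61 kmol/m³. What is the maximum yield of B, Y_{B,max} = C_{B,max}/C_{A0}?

For a first-order series the maximum intermediate yield is C_{B,max}/C_{A0} = (k₁/k₂)^[k₂/(k₂−k₁)].
= (0.107/0.0457)^(0.0457/(0.0457−0.107)) = (2.341)^(-0.7455) = 0.5303.

0.530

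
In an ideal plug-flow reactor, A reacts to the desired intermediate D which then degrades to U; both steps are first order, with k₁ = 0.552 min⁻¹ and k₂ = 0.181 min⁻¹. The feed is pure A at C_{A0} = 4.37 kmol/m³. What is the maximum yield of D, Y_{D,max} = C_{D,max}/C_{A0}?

0.580

Evaluating C_D at τ_opt = ln(k₂/k₁)/(k₂−k₁) gives C_{D,max}/C_{A0} = (k₁/k₂)^[k₂/(k₂−k₁)].
= (0.552/0.181)^(0.181/(0.181−0.552)) = (3.050)^(-0.4879) = 0.5804.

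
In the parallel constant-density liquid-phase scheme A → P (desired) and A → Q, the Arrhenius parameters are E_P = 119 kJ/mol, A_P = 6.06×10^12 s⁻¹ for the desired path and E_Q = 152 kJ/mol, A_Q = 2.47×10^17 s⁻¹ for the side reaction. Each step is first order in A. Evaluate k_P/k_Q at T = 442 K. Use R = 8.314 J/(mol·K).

0.195

With equal orders, S_{P/Q} = k_P/k_Q = (A_P/A_Q)·exp[(E_Q−E_P)/(RT)].
(E_Q−E_P)/(RT) = (152−119)×10³/(8.314×442) = 33000/3675 = 8.980.
k_P/k_Q = (6.06×10^12/2.47×10^17)·exp(8.980) = 2.453×10^-5 × 7944 = 0.195.
Since E_P < E_Q, lowering the temperature improves selectivity toward P.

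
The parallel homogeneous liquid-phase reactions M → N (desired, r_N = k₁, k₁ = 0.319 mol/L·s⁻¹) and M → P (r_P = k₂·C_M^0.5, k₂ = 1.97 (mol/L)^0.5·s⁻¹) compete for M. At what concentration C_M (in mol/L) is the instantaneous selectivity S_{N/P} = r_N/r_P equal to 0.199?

S_{N/P} = (k₁/k₂)·C_M^-0.5 ⇒ C_M = (S·k₂/k₁)^(-2).
= (0.199×1.97/0.319)^(-2) = (1.229)^(-2) = 0.662 mol/L.

0.662 mol/L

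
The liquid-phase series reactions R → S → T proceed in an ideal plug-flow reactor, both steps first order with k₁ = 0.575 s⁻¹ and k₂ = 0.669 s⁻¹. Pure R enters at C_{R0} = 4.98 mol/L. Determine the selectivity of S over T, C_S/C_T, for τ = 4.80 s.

For first-order series with pure R initially, C_S(τ) = k₁C_{R0}/(k₂−k₁)·(e^(−k₁τ) − e^(−k₂τ)).
e^(−k₁τ) = e^(−0.575×4.80) = e^(−2.760) = 0.06329; e^(−k₂τ) = e^(−3.211) = 0.04031.
C_S = 0.575×4.98/(0.669−0.575) × (0.06329−0.04031) = 30.46×0.02298 = 0.7001 mol/L.
C_R = C_{R0}e^(−k₁τ) = 0.3152 mol/L, so C_T = C_{R0}−C_R−C_S = 3.965 mol/L; C_S/C_T = 0.177.

0.177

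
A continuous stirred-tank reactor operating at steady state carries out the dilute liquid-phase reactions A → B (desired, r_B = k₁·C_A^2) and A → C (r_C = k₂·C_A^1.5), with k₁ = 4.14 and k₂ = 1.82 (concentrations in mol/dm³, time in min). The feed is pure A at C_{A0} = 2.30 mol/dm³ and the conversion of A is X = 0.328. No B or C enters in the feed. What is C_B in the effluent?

Exit C_A = C_{A0}(1−X) = 2.30×0.672 = 1.546 mol/dm³.
A CSTR operates uniformly at the exit composition, giving r_B = 9.890 and r_C = 3.497 (each k·C_A^n at C_A = 1.546).
Fraction of consumed A going to B: r_B/(r_B+r_C) = 0.7388.
C_B = 0.7388·C_{A0}·X = 0.7388×2.30×0.328 = 0.557 mol/dm³.

0.557 mol/dm³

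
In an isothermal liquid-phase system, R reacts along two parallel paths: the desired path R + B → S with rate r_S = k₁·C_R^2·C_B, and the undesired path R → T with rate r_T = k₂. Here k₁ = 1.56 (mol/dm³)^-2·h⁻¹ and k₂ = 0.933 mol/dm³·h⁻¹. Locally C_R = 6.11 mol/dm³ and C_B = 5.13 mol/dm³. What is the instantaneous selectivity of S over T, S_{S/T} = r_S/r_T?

S_{S/T} = r_S/r_T = (k₁·C_R^2·C_B)/(k₂) = (k₁/k₂)·C_R^2·C_B.
= (1.56×6.110^2×5.130) / (0.933) = 298.8/0.9330 = 320.

320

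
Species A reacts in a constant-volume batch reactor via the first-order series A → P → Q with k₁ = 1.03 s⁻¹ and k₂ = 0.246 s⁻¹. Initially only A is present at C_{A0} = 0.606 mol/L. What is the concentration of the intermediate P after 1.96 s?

0.386 mol/L

Solving the coupled first-order balances gives C_P(t) = [k₁/(k₂−k₁)]·C_{A0}·(e^(−k₁t) − e^(−k₂t)).
e^(−k₁t) = e^(−1.03×1.96) = e^(−2.019) = 0.1328; e^(−k₂t) = e^(−0.4822) = 0.6174.
C_P = 1.03×0.606/(0.246−1.03) × (0.1328−0.6174) = (-0.7961)×(-0.4846) = 0.3858 mol/L.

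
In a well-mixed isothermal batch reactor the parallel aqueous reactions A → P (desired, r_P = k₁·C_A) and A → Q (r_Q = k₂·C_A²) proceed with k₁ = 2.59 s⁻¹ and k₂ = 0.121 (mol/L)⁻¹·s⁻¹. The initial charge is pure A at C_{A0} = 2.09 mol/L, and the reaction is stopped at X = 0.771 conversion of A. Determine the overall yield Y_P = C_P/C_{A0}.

0.728

C_A = C_{A0}(1−X) = 0.4786 mol/L.
Along a PFR/batch, dC_P/dC_A = −r_P/(r_P+r_Q) = −k₁/(k₁+k₂·C_A).
Integrating from C_{A0} to C_A: C_P = (2.59/0.121)·ln[(2.59+0.121·2.09)/(2.59+0.121·0.479)] = 21.40·ln(2.843/2.648) = 1.521 mol/L.
Y_P = C_P/C_{A0} = 1.521/2.09 = 0.728.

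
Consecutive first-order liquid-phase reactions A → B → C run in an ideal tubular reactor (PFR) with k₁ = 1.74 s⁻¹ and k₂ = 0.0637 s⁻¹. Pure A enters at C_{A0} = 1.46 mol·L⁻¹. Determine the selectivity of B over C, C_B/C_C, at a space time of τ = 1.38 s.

For first-order series with pure A initially, C_B(τ) = k₁C_{A0}/(k₂−k₁)·(e^(−k₁τ) − e^(−k₂τ)).
e^(−k₁τ) = e^(−1.74×1.38) = e^(−2.401) = 0.09061; e^(−k₂τ) = e^(−0.08791) = 0.9158.
C_B = 1.74×1.46/(0.0637−1.74) × (0.09061−0.9158) = (-1.515)×(-0.8252) = 1.251 mol·L⁻¹.
C_A = C_{A0}e^(−k₁τ) = 0.1323 mol·L⁻¹, so C_C = C_{A0}−C_A−C_B = 0.07708 mol·L⁻¹; C_B/C_C = 16.2.

16.2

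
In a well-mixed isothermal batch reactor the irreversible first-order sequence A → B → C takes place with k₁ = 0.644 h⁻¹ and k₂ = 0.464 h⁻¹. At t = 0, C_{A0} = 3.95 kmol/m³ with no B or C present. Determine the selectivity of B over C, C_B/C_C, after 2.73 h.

0.897

Solving the coupled first-order balances gives C_B(t) = [k₁/(k₂−k₁)]·C_{A0}·(e^(−k₁t) − e^(−k₂t)).
e^(−k₁t) = e^(−0.644×2.73) = e^(−1.758) = 0.1724; e^(−k₂t) = e^(−1.267) = 0.2818.
C_B = 0.644×3.95/(0.464−0.644) × (0.1724−0.2818) = (-14.13)×(-0.1094) = 1.546 kmol/m³.
C_A = C_{A0}e^(−k₁t) = 0.6809 kmol/m³, so C_C = C_{A0}−C_A−C_B = 1.723 kmol/m³; C_B/C_C = 0.897.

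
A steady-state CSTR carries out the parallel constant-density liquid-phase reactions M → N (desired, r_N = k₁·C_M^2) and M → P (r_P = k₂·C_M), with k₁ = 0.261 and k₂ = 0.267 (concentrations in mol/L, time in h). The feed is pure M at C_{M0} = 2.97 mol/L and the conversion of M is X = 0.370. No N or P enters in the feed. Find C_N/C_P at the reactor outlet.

Exit C_M = C_{M0}(1−X) = 2.97×0.630 = 1.871 mol/L.
Rates in a CSTR are evaluated at the outlet concentration: r_N = 0.261×1.871^2 = 0.9138, r_P = 0.267×1.871 = 0.4996.
Overall selectivity = C_N/C_P = r_Nτ/(r_Pτ) = r_N/r_P = 1.83.

1.83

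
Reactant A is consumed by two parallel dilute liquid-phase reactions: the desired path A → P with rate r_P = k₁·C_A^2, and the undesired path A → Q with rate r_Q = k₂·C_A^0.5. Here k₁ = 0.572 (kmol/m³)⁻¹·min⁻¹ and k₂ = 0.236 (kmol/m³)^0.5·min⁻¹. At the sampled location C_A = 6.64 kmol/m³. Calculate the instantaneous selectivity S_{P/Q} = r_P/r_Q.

41.5

S_{P/Q} = r_P/r_Q = (k₁·C_A^2)/(k₂·C_A^0.5) = (k₁/k₂)·C_A^1.5.
= (0.572×6.640^2) / (0.236×6.640^0.5) = 25.22/0.6081 = 41.5.
Since the desired path is higher order in A, keeping C_A high (PFR or concentrated feed) favours P.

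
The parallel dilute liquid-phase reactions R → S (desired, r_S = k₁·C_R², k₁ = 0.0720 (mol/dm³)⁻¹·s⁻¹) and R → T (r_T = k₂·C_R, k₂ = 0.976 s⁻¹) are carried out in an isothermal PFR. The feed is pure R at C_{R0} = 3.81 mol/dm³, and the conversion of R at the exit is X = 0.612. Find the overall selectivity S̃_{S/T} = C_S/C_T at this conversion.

0.193

C_R = C_{R0}(1−X) = 1.478 mol/dm³.
Along a PFR/batch, dC_T/dC_R = −r_T/(r_S+r_T) = −k₂/(k₂+k₁·C_R).
Integrating from C_{R0} to C_R: C_T = (0.976/0.0720)·ln[(0.976+0.0720·3.81)/(0.976+0.0720·1.48)] = 13.56·ln(1.250/1.082) = 1.955 mol/dm³.
Then C_S = (C_{R0}−C_R) − C_T = 2.332 − 1.955 = 0.3772 mol/dm³.
S̃_{S/T} = C_S/C_T = 0.3772/1.955 = 0.193.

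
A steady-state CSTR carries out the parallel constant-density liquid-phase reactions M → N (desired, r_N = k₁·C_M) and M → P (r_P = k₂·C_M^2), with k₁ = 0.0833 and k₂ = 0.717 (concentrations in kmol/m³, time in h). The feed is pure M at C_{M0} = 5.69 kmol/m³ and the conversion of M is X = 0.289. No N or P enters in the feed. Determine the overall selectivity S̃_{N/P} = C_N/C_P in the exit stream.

0.0287

Exit C_M = C_{M0}(1−X) = 5.69×0.711 = 4.046 kmol/m³.
Rates in a CSTR are evaluated at the outlet concentration: r_N = 0.0833×4.046 = 0.3370, r_P = 0.717×4.046^2 = 11.73.
Overall selectivity = C_N/C_P = r_Nτ/(r_Pτ) = r_N/r_P = 0.0287.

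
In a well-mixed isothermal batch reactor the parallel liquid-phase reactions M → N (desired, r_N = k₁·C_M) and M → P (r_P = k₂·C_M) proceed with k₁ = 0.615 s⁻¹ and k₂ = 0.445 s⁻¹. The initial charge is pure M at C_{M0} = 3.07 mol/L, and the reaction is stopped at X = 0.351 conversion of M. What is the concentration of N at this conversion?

C_M = C_{M0}(1−X) = 1.992 mol/L.
Both paths are first order in M, so the instantaneous fraction to N is constant: dC_N/d(−C_M) = k₁/(k₁+k₂) = 0.5802.
C_N = 0.5802·(C_{M0}−C_M) = 0.5802×1.078 = 0.625 mol/L.

0.625 mol/L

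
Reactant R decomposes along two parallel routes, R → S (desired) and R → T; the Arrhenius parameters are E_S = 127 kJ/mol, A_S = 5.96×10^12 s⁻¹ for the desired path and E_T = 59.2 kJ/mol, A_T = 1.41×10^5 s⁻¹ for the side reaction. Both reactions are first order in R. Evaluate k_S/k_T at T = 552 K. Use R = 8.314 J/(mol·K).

16.2

k_S/k_T = (A_S/A_T)·exp[−(E_S−E_T)/(RT)] = (A_S/A_T)·exp[(E_T−E_S)/(RT)].
(E_T−E_S)/(RT) = (59.2−127)×10³/(8.314×552) = -67800/4589 = -14.77.
k_S/k_T = (5.96×10^12/1.41×10^5)·exp(-14.77) = 4.227×10^7 × 3.837×10^-7 = 16.2.
Since E_S > E_T, raising the temperature improves selectivity toward S.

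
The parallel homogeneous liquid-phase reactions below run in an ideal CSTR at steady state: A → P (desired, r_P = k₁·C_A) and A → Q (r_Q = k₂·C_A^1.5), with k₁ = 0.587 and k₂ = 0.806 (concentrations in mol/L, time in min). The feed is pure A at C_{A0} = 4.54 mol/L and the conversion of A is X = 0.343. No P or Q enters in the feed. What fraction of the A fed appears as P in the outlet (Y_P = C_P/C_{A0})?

0.102

Exit C_A = C_{A0}(1−X) = 4.54×0.657 = 2.983 mol/L.
A CSTR operates uniformly at the exit composition, giving r_P = 1.751 and r_Q = 4.152 (each k·C_A^n at C_A = 2.983).
Fraction of consumed A going to P: r_P/(r_P+r_Q) = 0.2966.
C_P = 0.2966·C_{A0}·X = 0.2966×4.54×0.343 = 0.462 mol/L; Y_P = C_P/C_{A0} = 0.102.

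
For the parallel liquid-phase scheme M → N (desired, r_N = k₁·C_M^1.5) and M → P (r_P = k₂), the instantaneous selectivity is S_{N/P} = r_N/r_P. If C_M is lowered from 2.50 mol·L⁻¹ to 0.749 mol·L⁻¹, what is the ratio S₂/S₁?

S_{N/P} = (k₁/k₂)·C_M^1.5, so S₂/S₁ = (C_{M,2}/C_{M,1})^1.5.
= (0.749/2.50)^1.5 = (0.2996)^1.5 = 0.164.
Selectivity toward N falls as C_M falls — high-concentration operation is favoured.

0.164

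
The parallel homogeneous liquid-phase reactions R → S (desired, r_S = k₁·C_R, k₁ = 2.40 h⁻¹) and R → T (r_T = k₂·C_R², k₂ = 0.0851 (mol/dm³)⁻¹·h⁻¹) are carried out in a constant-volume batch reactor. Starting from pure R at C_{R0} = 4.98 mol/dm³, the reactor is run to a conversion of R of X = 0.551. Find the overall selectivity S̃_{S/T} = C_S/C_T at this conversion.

C_R = C_{R0}(1−X) = 2.236 mol/dm³.
Along a PFR/batch, dC_S/dC_R = −r_S/(r_S+r_T) = −k₁/(k₁+k₂·C_R).
Integrating from C_{R0} to C_R: C_S = (2.40/0.0851)·ln[(2.40+0.0851·4.98)/(2.40+0.0851·2.24)] = 28.20·ln(2.824/2.590) = 2.434 mol/dm³.
C_T = (C_{R0}−C_R)−C_S = 0.3097 mol/dm³; S̃_{S/T} = 2.434/0.3097 = 7.86.

7.86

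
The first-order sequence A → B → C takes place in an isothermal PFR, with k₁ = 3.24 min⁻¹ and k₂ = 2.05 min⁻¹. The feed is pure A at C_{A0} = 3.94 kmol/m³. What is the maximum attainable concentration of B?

Evaluating C_B at τ_opt = ln(k₂/k₁)/(k₂−k₁) gives C_{B,max}/C_{A0} = (k₁/k₂)^[k₂/(k₂−k₁)].
= (3.24/2.05)^(2.05/(2.05−3.24)) = (1.580)^(-1.723) = 0.4545.
C_{B,max} = 0.4545×3.94 = 1.79 kmol/m³.

1.79 kmol/m³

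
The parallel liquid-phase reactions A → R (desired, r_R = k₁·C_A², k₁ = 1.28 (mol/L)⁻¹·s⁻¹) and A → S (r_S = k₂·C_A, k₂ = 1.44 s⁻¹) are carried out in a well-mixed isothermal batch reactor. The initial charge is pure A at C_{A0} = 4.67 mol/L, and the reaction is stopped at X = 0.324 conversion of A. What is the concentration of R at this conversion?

C_A = C_{A0}(1−X) = 3.157 mol/L.
Along a PFR/batch, dC_S/dC_A = −r_S/(r_R+r_S) = −k₂/(k₂+k₁·C_A).
Integrating from C_{A0} to C_A: C_S = (1.44/1.28)·ln[(1.44+1.28·4.67)/(1.44+1.28·3.16)] = 1.125·ln(7.418/5.481) = 0.3404 mol/L.
Then C_R = (C_{A0}−C_A) − C_S = 1.513 − 0.3404 = 1.173 mol/L.

1.17 mol/L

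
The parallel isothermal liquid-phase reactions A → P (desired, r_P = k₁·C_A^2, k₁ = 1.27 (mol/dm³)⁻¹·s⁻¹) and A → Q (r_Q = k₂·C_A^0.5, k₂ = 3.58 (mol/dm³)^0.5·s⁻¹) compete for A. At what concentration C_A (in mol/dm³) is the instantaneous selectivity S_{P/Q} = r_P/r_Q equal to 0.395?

1.07 mol/dm³

S_{P/Q} = (k₁/k₂)·C_A^1.5 ⇒ C_A = (S·k₂/k₁)^(1/1.5).
= (0.395×3.58/1.27)^(0.6667) = (1.113)^(0.6667) = 1.07 mol/dm³.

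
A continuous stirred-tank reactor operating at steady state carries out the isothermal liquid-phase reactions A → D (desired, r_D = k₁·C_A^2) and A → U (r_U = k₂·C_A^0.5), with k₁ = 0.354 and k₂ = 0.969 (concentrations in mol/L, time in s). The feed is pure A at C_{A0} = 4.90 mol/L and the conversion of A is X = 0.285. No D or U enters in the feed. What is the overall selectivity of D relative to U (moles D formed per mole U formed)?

Exit C_A = C_{A0}(1−X) = 4.90×0.715 = 3.504 mol/L.
In a CSTR the entire volume is at exit conditions, so r_D = 0.354×3.504^2 = 4.345 and r_U = 0.969×3.504^0.5 = 1.814.
Overall selectivity = C_D/C_U = r_Dτ/(r_Uτ) = r_D/r_U = 2.40.

2.40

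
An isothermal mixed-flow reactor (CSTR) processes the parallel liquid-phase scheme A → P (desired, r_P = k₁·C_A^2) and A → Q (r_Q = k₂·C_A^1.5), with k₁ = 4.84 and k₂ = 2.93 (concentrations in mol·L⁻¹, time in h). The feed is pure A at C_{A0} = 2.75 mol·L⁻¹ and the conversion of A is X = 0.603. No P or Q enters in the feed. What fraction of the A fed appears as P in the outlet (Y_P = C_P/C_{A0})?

Exit C_A = C_{A0}(1−X) = 2.75×0.397 = 1.092 mol·L⁻¹.
In a CSTR the entire volume is at exit conditions, so r_P = 4.84×1.092^2 = 5.769 and r_Q = 2.93×1.092^1.5 = 3.342.
Fraction of consumed A going to P: r_P/(r_P+r_Q) = 0.6332.
C_P = 0.6332·C_{A0}·X = 0.6332×2.75×0.603 = 1.05 mol·L⁻¹; Y_P = C_P/C_{A0} = 0.382.

0.382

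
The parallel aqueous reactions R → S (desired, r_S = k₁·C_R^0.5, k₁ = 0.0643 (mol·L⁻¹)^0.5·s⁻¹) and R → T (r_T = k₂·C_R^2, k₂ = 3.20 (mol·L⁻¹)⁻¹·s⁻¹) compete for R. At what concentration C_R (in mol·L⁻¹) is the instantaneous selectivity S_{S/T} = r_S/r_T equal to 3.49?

S_{S/T} = (k₁/k₂)·C_R^-1.5 ⇒ C_R = (S·k₂/k₁)^(1/(-1.5)).
= (3.49×3.20/0.0643)^(-0.6667) = (173.7)^(-0.6667) = 0.0321 mol·L⁻¹.

0.0321 mol·L⁻¹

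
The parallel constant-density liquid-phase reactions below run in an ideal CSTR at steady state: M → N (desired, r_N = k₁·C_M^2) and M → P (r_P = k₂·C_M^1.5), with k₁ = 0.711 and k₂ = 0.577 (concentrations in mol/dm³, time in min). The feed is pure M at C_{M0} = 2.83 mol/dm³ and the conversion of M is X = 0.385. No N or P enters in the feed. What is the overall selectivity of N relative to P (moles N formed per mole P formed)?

1.63

Exit C_M = C_{M0}(1−X) = 2.83×0.615 = 1.740 mol/dm³.
In a CSTR the entire volume is at exit conditions, so r_N = 0.711×1.740^2 = 2.154 and r_P = 0.577×1.740^1.5 = 1.325.
Overall selectivity = C_N/C_P = r_Nτ/(r_Pτ) = r_N/r_P = 1.63.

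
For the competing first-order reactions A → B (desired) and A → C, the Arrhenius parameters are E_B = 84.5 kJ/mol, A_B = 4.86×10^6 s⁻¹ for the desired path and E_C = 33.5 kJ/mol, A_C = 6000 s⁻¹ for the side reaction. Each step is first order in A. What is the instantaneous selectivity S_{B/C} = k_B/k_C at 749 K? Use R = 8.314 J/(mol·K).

0.225

Since both paths have the same order in A, the concentration cancels and S_{B/C} = k_B/k_C = (A_B/A_C)·exp[(E_C−E_B)/(RT)].
(E_C−E_B)/(RT) = (33.5−84.5)×10³/(8.314×749) = -51000/6227 = -8.190.
k_B/k_C = (4.86×10^6/6000)·exp(-8.190) = 810.0 × 2.774×10^-4 = 0.225.
Since E_B > E_C, raising the temperature improves selectivity toward B.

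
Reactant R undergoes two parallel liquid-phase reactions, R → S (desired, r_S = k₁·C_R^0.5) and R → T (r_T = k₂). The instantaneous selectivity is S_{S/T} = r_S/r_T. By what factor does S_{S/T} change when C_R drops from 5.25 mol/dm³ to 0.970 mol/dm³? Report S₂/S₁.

0.430

S_{S/T} = (k₁/k₂)·C_R^0.5, so S₂/S₁ = (C_{R,2}/C_{R,1})^0.5.
= (0.970/5.25)^0.5 = (0.1848)^0.5 = 0.430.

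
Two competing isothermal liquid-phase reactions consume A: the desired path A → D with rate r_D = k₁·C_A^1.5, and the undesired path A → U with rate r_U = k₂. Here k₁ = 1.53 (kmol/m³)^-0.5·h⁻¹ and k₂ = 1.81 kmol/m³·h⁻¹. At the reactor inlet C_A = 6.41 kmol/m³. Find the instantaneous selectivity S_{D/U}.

13.7

S_{D/U} = r_D/r_U = (k₁·C_A^1.5)/(k₂) = (k₁/k₂)·C_A^1.5.
= (1.53×6.410^1.5) / (1.81) = 24.83/1.810 = 13.7.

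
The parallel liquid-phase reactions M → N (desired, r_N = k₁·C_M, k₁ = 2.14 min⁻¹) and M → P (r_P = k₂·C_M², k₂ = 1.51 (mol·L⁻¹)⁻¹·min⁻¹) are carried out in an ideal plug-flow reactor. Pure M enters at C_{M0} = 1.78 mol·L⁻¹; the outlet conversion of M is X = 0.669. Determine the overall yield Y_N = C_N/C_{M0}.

C_M = C_{M0}(1−X) = 0.5892 mol·L⁻¹.
Along a PFR/batch, dC_N/dC_M = −r_N/(r_N+r_P) = −k₁/(k₁+k₂·C_M).
Integrating from C_{M0} to C_M: C_N = (2.14/1.51)·ln[(2.14+1.51·1.78)/(2.14+1.51·0.589)] = 1.417·ln(4.828/3.030) = 0.6603 mol·L⁻¹.
Y_N = C_N/C_{M0} = 0.6603/1.78 = 0.371.

0.371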